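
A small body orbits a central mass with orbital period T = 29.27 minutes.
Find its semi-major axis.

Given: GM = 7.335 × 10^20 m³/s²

Convert to SI: T = 29.27 minutes = 1756.2 s.
Invert Kepler's third law: a = (GM · T² / (4π²))^(1/3).
Substituting T = 1756.2 s and GM = 7.335e+20 m³/s²:
a = (7.335e+20 · (1756.2)² / (4π²))^(1/3) m
a ≈ 3.855e+08 m = 385.5 Mm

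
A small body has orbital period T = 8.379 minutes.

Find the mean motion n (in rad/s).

Convert to SI: T = 8.379 minutes = 502.74 s.
n = 2π / T.
n = 2π / 502.74 s ≈ 0.0125 rad/s.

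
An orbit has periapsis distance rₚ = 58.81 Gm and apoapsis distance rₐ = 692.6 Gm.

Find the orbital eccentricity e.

Convert to SI: rₚ = 58.81 Gm = 5.881e+10 m; rₐ = 692.6 Gm = 6.926e+11 m.
e = (rₐ − rₚ) / (rₐ + rₚ).
e = (6.926e+11 − 5.881e+10) / (6.926e+11 + 5.881e+10) = 6.3379e+11 / 7.5141e+11 ≈ 0.8435.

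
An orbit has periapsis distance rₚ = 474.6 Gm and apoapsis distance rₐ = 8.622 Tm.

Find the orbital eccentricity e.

Convert to SI: rₚ = 474.6 Gm = 4.746e+11 m; rₐ = 8.622 Tm = 8.622e+12 m.
e = (rₐ − rₚ) / (rₐ + rₚ).
e = (8.622e+12 − 4.746e+11) / (8.622e+12 + 4.746e+11) = 8.1474e+12 / 9.0966e+12 ≈ 0.8957.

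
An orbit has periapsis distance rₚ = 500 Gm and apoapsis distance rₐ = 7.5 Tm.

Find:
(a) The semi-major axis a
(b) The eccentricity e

Convert to SI: rₚ = 500 Gm = 5e+11 m; rₐ = 7.5 Tm = 7.5e+12 m.
(a) a = (rₚ + rₐ) / 2 = (5e+11 + 7.5e+12) / 2 ≈ 4e+12 m = 4 Tm.
(b) e = (rₐ − rₚ) / (rₐ + rₚ) = (7.5e+12 − 5e+11) / (7.5e+12 + 5e+11) ≈ 0.875.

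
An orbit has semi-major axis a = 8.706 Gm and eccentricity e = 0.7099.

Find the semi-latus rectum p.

Convert to SI: a = 8.706 Gm = 8.706e+09 m.
p = a (1 − e²).
p = 8.706e+09 · (1 − (0.7099)²) = 8.706e+09 · 0.496042 ≈ 4.319e+09 m = 4.319 Gm.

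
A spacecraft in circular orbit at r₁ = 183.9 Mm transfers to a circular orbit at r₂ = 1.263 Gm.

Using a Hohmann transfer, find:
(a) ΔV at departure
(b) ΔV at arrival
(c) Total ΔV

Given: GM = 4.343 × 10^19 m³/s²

Convert to SI: r₁ = 183.9 Mm = 1.839e+08 m; r₂ = 1.263 Gm = 1.263e+09 m.
Transfer semi-major axis: a_t = (r₁ + r₂)/2 = (1.839e+08 + 1.263e+09)/2 = 7.2345e+08 m.
Circular speeds: v₁ = √(GM/r₁) = 485964 m/s, v₂ = √(GM/r₂) = 185436 m/s.
Transfer speeds (vis-viva v² = GM(2/r − 1/a_t)): v₁ᵗ = 642098 m/s, v₂ᵗ = 93493.2 m/s.
(a) ΔV₁ = |v₁ᵗ − v₁| ≈ 1.561e+05 m/s = 156.1 km/s.
(b) ΔV₂ = |v₂ − v₂ᵗ| ≈ 9.194e+04 m/s = 91.94 km/s.
(c) ΔV_total = ΔV₁ + ΔV₂ ≈ 2.481e+05 m/s = 248.1 km/s.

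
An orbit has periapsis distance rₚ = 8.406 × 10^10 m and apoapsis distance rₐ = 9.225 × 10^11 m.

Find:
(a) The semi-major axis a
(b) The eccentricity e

(a) a = (rₚ + rₐ) / 2 = (8.406e+10 + 9.225e+11) / 2 ≈ 5.033e+11 m = 5.033 × 10^11 m.
(b) e = (rₐ − rₚ) / (rₐ + rₚ) = (9.225e+11 − 8.406e+10) / (9.225e+11 + 8.406e+10) ≈ 0.833.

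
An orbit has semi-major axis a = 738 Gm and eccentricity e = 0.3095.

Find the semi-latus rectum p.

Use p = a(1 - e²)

Convert to SI: a = 738 Gm = 7.38e+11 m.
p = a (1 − e²).
p = 7.38e+11 · (1 − (0.3095)²) = 7.38e+11 · 0.90421 ≈ 6.673e+11 m = 667.3 Gm.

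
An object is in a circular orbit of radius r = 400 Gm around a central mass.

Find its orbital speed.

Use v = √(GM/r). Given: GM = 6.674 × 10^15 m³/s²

Convert to SI: r = 400 Gm = 4e+11 m.
For a circular orbit, gravity supplies the centripetal force, so v = √(GM / r).
v = √(6.674e+15 / 4e+11) m/s ≈ 129.2 m/s = 129.2 m/s.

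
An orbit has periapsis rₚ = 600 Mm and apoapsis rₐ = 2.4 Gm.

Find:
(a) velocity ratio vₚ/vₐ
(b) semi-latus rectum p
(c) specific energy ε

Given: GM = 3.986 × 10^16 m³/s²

Convert to SI: rₚ = 600 Mm = 6e+08 m; rₐ = 2.4 Gm = 2.4e+09 m.
(a) Conservation of angular momentum (rₚvₚ = rₐvₐ) gives vₚ/vₐ = rₐ/rₚ = 2.4e+09/6e+08 ≈ 4
(b) From a = (rₚ + rₐ)/2 = 1.5e+09 m and e = (rₐ − rₚ)/(rₐ + rₚ) = 0.6, p = a(1 − e²) = 1.5e+09 · (1 − (0.6)²) ≈ 9.6e+08 m
(c) With a = (rₚ + rₐ)/2 = 1.5e+09 m, ε = −GM/(2a) = −3.986e+16/(2 · 1.5e+09) J/kg ≈ -1.329e+07 J/kg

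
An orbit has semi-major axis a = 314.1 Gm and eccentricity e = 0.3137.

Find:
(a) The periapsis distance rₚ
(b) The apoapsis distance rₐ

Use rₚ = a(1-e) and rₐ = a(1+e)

Convert to SI: a = 314.1 Gm = 3.141e+11 m.
(a) rₚ = a(1 − e) = 3.141e+11 · (1 − 0.3137) = 3.141e+11 · 0.6863 ≈ 2.156e+11 m = 215.6 Gm.
(b) rₐ = a(1 + e) = 3.141e+11 · (1 + 0.3137) = 3.141e+11 · 1.3137 ≈ 4.126e+11 m = 412.6 Gm.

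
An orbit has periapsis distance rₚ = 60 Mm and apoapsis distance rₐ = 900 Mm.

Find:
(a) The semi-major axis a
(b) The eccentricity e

Convert to SI: rₚ = 60 Mm = 6e+07 m; rₐ = 900 Mm = 9e+08 m.
(a) a = (rₚ + rₐ) / 2 = (6e+07 + 9e+08) / 2 ≈ 4.8e+08 m = 480 Mm.
(b) e = (rₐ − rₚ) / (rₐ + rₚ) = (9e+08 − 6e+07) / (9e+08 + 6e+07) ≈ 0.875.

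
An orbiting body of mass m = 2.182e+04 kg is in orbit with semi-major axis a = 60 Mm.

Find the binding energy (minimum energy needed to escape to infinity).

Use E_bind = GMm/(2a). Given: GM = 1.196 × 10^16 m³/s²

Convert to SI: a = 60 Mm = 6e+07 m.
Total orbital energy is E = −GMm/(2a); binding energy is E_bind = −E = GMm/(2a).
E_bind = 1.196e+16 · 2.182e+04 / (2 · 6e+07) J ≈ 2.175e+12 J = 2.175 TJ.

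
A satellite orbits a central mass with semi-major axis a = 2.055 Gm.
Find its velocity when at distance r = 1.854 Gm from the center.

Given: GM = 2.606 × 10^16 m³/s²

Convert to SI: a = 2.055 Gm = 2.055e+09 m; r = 1.854 Gm = 1.854e+09 m.
Vis-viva: v = √(GM · (2/r − 1/a)).
2/r − 1/a = 2/1.854e+09 − 1/2.055e+09 = 5.92131e-10 m⁻¹.
v = √(2.606e+16 · 5.92131e-10) m/s ≈ 3928 m/s = 3.928 km/s.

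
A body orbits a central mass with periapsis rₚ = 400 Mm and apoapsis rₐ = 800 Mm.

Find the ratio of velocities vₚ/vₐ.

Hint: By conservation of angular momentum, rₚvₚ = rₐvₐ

Convert to SI: rₚ = 400 Mm = 4e+08 m; rₐ = 800 Mm = 8e+08 m.
Conservation of angular momentum gives rₚvₚ = rₐvₐ, so vₚ/vₐ = rₐ/rₚ.
vₚ/vₐ = 8e+08 / 4e+08 ≈ 2.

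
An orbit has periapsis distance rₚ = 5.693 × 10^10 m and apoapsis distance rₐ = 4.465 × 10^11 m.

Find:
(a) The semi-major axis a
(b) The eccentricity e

(a) a = (rₚ + rₐ) / 2 = (5.693e+10 + 4.465e+11) / 2 ≈ 2.517e+11 m = 2.517 × 10^11 m.
(b) e = (rₐ − rₚ) / (rₐ + rₚ) = (4.465e+11 − 5.693e+10) / (4.465e+11 + 5.693e+10) ≈ 0.7738.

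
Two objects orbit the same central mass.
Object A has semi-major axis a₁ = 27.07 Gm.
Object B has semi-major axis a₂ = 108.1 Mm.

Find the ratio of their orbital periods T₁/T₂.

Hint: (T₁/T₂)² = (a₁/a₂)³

Convert to SI: a₁ = 27.07 Gm = 2.707e+10 m; a₂ = 108.1 Mm = 1.081e+08 m.
From Kepler's third law, (T₁/T₂)² = (a₁/a₂)³, so T₁/T₂ = (a₁/a₂)^(3/2).
a₁/a₂ = 2.707e+10 / 1.081e+08 = 250.416.
T₁/T₂ = (250.416)^(3/2) ≈ 3963.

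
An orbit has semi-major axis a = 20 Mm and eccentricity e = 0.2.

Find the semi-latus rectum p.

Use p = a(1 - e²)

Convert to SI: a = 20 Mm = 2e+07 m.
p = a (1 − e²).
p = 2e+07 · (1 − (0.2)²) = 2e+07 · 0.96 ≈ 1.92e+07 m = 19.2 Mm.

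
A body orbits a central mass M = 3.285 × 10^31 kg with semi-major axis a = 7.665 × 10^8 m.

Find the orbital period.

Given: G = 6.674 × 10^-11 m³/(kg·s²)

GM = G · M = 6.674e-11 · 3.285e+31 = 2.19241e+21 m³/s².
Kepler's third law: T = 2π √(a³ / GM).
Substituting a = 7.665e+08 m and GM = 2.19241e+21 m³/s²:
T = 2π √((7.665e+08)³ / 2.19241e+21) s
T ≈ 2848 s = 47.46 minutes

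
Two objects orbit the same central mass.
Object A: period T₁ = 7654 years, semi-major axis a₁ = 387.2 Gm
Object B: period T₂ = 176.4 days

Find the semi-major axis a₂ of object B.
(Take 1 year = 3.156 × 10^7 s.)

Convert to SI: T₁ = 7654 years = 2.4156e+11 s; a₁ = 387.2 Gm = 3.872e+11 m; T₂ = 176.4 days = 1.5241e+07 s.
Kepler's third law: (T₁/T₂)² = (a₁/a₂)³ ⇒ a₂ = a₁ · (T₂/T₁)^(2/3).
T₂/T₁ = 1.5241e+07 / 2.4156e+11 = 6.30938e-05.
a₂ = 3.872e+11 · (6.30938e-05)^(2/3) m ≈ 6.137e+08 m = 613.7 Mm.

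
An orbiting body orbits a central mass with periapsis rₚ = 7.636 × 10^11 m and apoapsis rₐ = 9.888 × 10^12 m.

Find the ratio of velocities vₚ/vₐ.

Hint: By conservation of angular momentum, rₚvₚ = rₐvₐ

Conservation of angular momentum gives rₚvₚ = rₐvₐ, so vₚ/vₐ = rₐ/rₚ.
vₚ/vₐ = 9.888e+12 / 7.636e+11 ≈ 12.95.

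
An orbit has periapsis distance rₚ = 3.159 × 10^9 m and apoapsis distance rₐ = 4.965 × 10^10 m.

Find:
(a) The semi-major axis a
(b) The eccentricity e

(a) a = (rₚ + rₐ) / 2 = (3.159e+09 + 4.965e+10) / 2 ≈ 2.64e+10 m = 2.64 × 10^10 m.
(b) e = (rₐ − rₚ) / (rₐ + rₚ) = (4.965e+10 − 3.159e+09) / (4.965e+10 + 3.159e+09) ≈ 0.8804.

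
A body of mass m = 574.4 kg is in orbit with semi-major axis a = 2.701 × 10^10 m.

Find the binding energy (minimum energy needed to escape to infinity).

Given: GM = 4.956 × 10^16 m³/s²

Total orbital energy is E = −GMm/(2a); binding energy is E_bind = −E = GMm/(2a).
E_bind = 4.956e+16 · 574.4 / (2 · 2.701e+10) J ≈ 5.27e+08 J = 527 MJ.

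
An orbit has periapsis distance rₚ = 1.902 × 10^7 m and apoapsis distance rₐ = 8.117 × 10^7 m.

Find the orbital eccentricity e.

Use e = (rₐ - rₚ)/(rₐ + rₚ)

e = (rₐ − rₚ) / (rₐ + rₚ).
e = (8.117e+07 − 1.902e+07) / (8.117e+07 + 1.902e+07) = 6.215e+07 / 1.0019e+08 ≈ 0.6203.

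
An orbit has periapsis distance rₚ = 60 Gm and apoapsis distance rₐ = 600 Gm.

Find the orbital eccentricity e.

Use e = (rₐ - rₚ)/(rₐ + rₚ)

Convert to SI: rₚ = 60 Gm = 6e+10 m; rₐ = 600 Gm = 6e+11 m.
e = (rₐ − rₚ) / (rₐ + rₚ).
e = (6e+11 − 6e+10) / (6e+11 + 6e+10) = 5.4e+11 / 6.6e+11 ≈ 0.8182.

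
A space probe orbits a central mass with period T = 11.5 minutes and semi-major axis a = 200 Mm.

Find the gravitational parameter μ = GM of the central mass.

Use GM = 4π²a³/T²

Convert to SI: T = 11.5 minutes = 690 s; a = 200 Mm = 2e+08 m.
GM = 4π² · a³ / T².
GM = 4π² · (2e+08)³ / (690)² m³/s² ≈ 6.634e+20 m³/s² = 6.634 × 10^20 m³/s².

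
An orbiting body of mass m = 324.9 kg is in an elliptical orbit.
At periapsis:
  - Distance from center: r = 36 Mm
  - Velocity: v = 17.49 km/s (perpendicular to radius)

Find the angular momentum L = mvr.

Convert to SI: r = 36 Mm = 3.6e+07 m; v = 17.49 km/s = 17490 m/s.
Since v is perpendicular to r, L = m · v · r.
L = 324.9 · 17490 · 3.6e+07 kg·m²/s ≈ 2.046e+14 kg·m²/s.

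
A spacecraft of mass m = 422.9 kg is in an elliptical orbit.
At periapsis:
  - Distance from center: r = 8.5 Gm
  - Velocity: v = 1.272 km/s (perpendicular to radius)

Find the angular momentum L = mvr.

Convert to SI: r = 8.5 Gm = 8.5e+09 m; v = 1.272 km/s = 1272 m/s.
Since v is perpendicular to r, L = m · v · r.
L = 422.9 · 1272 · 8.5e+09 kg·m²/s ≈ 4.572e+15 kg·m²/s.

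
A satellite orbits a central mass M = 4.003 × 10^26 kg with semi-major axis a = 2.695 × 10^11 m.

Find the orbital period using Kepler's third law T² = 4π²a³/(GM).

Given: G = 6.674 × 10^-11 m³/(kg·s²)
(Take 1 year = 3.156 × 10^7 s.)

GM = G · M = 6.674e-11 · 4.003e+26 = 2.6716e+16 m³/s².
Kepler's third law: T = 2π √(a³ / GM).
Substituting a = 2.695e+11 m and GM = 2.6716e+16 m³/s²:
T = 2π √((2.695e+11)³ / 2.6716e+16) s
T ≈ 5.378e+09 s = 170.4 years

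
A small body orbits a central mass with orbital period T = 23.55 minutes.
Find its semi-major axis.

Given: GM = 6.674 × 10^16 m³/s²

Convert to SI: T = 23.55 minutes = 1413 s.
Invert Kepler's third law: a = (GM · T² / (4π²))^(1/3).
Substituting T = 1413 s and GM = 6.674e+16 m³/s²:
a = (6.674e+16 · (1413)² / (4π²))^(1/3) m
a ≈ 1.5e+07 m = 15 Mm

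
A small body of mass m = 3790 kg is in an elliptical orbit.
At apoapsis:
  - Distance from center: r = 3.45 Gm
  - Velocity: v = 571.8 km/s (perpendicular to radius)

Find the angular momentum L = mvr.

Convert to SI: r = 3.45 Gm = 3.45e+09 m; v = 571.8 km/s = 571800 m/s.
Since v is perpendicular to r, L = m · v · r.
L = 3790 · 571800 · 3.45e+09 kg·m²/s ≈ 7.477e+18 kg·m²/s.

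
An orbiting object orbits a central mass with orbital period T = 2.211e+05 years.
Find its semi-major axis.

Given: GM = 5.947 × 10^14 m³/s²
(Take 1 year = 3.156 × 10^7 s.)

Convert to SI: T = 2.211e+05 years = 6.97792e+12 s.
Invert Kepler's third law: a = (GM · T² / (4π²))^(1/3).
Substituting T = 6.97792e+12 s and GM = 5.947e+14 m³/s²:
a = (5.947e+14 · (6.97792e+12)² / (4π²))^(1/3) m
a ≈ 9.018e+12 m = 9.018 Tm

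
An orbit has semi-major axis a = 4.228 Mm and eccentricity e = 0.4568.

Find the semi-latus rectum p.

Convert to SI: a = 4.228 Mm = 4.228e+06 m.
p = a (1 − e²).
p = 4.228e+06 · (1 − (0.4568)²) = 4.228e+06 · 0.791334 ≈ 3.346e+06 m = 3.346 Mm.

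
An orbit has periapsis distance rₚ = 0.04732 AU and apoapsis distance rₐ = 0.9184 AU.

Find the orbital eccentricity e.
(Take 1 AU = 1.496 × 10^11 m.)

Convert to SI: rₚ = 0.04732 AU = 7.07907e+09 m; rₐ = 0.9184 AU = 1.37393e+11 m.
e = (rₐ − rₚ) / (rₐ + rₚ).
e = (1.37393e+11 − 7.07907e+09) / (1.37393e+11 + 7.07907e+09) = 1.30314e+11 / 1.44472e+11 ≈ 0.902.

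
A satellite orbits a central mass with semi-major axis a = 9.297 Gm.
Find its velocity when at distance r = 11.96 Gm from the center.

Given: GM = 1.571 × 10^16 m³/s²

Convert to SI: a = 9.297 Gm = 9.297e+09 m; r = 11.96 Gm = 1.196e+10 m.
Vis-viva: v = √(GM · (2/r − 1/a)).
2/r − 1/a = 2/1.196e+10 − 1/9.297e+09 = 5.96625e-11 m⁻¹.
v = √(1.571e+16 · 5.96625e-11) m/s ≈ 968.1 m/s = 968.1 m/s.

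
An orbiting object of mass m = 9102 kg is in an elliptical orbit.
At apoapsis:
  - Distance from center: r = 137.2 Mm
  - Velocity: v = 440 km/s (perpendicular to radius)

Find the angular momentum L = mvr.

Convert to SI: r = 137.2 Mm = 1.372e+08 m; v = 440 km/s = 440000 m/s.
Since v is perpendicular to r, L = m · v · r.
L = 9102 · 440000 · 1.372e+08 kg·m²/s ≈ 5.495e+17 kg·m²/s.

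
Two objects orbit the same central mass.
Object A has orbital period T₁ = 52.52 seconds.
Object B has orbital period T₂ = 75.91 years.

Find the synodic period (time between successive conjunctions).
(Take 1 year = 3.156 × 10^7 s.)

Convert to SI: T₂ = 75.91 years = 2.39572e+09 s.
T_syn = |T₁ · T₂ / (T₁ − T₂)|.
T_syn = |52.52 · 2.39572e+09 / (52.52 − 2.39572e+09)| s ≈ 52.52 s = 52.52 seconds.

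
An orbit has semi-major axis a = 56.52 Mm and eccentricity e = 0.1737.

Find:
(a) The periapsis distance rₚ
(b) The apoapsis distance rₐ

Convert to SI: a = 56.52 Mm = 5.652e+07 m.
(a) rₚ = a(1 − e) = 5.652e+07 · (1 − 0.1737) = 5.652e+07 · 0.8263 ≈ 4.67e+07 m = 46.7 Mm.
(b) rₐ = a(1 + e) = 5.652e+07 · (1 + 0.1737) = 5.652e+07 · 1.1737 ≈ 6.634e+07 m = 66.34 Mm.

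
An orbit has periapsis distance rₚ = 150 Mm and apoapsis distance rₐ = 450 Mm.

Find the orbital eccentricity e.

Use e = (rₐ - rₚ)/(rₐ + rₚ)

Convert to SI: rₚ = 150 Mm = 1.5e+08 m; rₐ = 450 Mm = 4.5e+08 m.
e = (rₐ − rₚ) / (rₐ + rₚ).
e = (4.5e+08 − 1.5e+08) / (4.5e+08 + 1.5e+08) = 3e+08 / 6e+08 ≈ 0.5.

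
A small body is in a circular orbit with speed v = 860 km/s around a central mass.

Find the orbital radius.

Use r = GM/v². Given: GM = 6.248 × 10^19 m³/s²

Convert to SI: v = 860 km/s = 860000 m/s.
For a circular orbit, v² = GM / r, so r = GM / v².
r = 6.248e+19 / (860000)² m ≈ 8.448e+07 m = 84.48 Mm.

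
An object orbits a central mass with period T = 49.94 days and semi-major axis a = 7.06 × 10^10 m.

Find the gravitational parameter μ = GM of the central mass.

Convert to SI: T = 49.94 days = 4.31482e+06 s.
GM = 4π² · a³ / T².
GM = 4π² · (7.06e+10)³ / (4.31482e+06)² m³/s² ≈ 7.462e+20 m³/s² = 7.462 × 10^20 m³/s².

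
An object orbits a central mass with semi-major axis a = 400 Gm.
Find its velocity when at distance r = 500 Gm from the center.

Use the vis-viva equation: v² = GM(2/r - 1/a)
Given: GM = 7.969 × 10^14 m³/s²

Convert to SI: a = 400 Gm = 4e+11 m; r = 500 Gm = 5e+11 m.
Vis-viva: v = √(GM · (2/r − 1/a)).
2/r − 1/a = 2/5e+11 − 1/4e+11 = 1.5e-12 m⁻¹.
v = √(7.969e+14 · 1.5e-12) m/s ≈ 34.57 m/s = 34.57 m/s.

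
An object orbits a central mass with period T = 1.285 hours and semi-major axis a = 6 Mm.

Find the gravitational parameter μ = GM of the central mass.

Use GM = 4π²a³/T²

Convert to SI: T = 1.285 hours = 4626 s; a = 6 Mm = 6e+06 m.
GM = 4π² · a³ / T².
GM = 4π² · (6e+06)³ / (4626)² m³/s² ≈ 3.985e+14 m³/s² = 3.985 × 10^14 m³/s².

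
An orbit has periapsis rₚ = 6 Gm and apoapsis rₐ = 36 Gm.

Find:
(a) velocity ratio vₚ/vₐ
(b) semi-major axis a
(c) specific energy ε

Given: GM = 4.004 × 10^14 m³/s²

Convert to SI: rₚ = 6 Gm = 6e+09 m; rₐ = 36 Gm = 3.6e+10 m.
(a) Conservation of angular momentum (rₚvₚ = rₐvₐ) gives vₚ/vₐ = rₐ/rₚ = 3.6e+10/6e+09 ≈ 6
(b) a = (rₚ + rₐ)/2 = (6e+09 + 3.6e+10)/2 ≈ 2.1e+10 m
(c) With a = (rₚ + rₐ)/2 = 2.1e+10 m, ε = −GM/(2a) = −4.004e+14/(2 · 2.1e+10) J/kg ≈ -9533 J/kg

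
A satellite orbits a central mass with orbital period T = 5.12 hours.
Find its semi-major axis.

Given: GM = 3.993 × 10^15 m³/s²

Convert to SI: T = 5.12 hours = 18432 s.
Invert Kepler's third law: a = (GM · T² / (4π²))^(1/3).
Substituting T = 18432 s and GM = 3.993e+15 m³/s²:
a = (3.993e+15 · (18432)² / (4π²))^(1/3) m
a ≈ 3.251e+07 m = 32.51 Mm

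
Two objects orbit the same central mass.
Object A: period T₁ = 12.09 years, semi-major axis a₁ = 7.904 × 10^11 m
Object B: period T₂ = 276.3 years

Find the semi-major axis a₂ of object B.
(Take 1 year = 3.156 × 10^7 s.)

Convert to SI: T₁ = 12.09 years = 3.8156e+08 s; T₂ = 276.3 years = 8.72003e+09 s.
Kepler's third law: (T₁/T₂)² = (a₁/a₂)³ ⇒ a₂ = a₁ · (T₂/T₁)^(2/3).
T₂/T₁ = 8.72003e+09 / 3.8156e+08 = 22.8536.
a₂ = 7.904e+11 · (22.8536)^(2/3) m ≈ 6.365e+12 m = 6.365 × 10^12 m.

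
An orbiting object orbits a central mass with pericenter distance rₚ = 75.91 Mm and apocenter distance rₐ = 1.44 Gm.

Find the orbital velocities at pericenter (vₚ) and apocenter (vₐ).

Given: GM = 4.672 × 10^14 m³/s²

Convert to SI: rₚ = 75.91 Mm = 7.591e+07 m; rₐ = 1.44 Gm = 1.44e+09 m.
Use the vis-viva equation v² = GM(2/r − 1/a) with a = (rₚ + rₐ)/2 = (7.591e+07 + 1.44e+09)/2 = 7.57955e+08 m.
vₚ = √(GM · (2/rₚ − 1/a)) = √(4.672e+14 · (2/7.591e+07 − 1/7.57955e+08)) m/s ≈ 3419 m/s = 3.419 km/s.
vₐ = √(GM · (2/rₐ − 1/a)) = √(4.672e+14 · (2/1.44e+09 − 1/7.57955e+08)) m/s ≈ 180.3 m/s = 180.3 m/s.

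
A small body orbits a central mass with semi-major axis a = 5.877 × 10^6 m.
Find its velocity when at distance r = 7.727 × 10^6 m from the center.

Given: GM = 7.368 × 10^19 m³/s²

Vis-viva: v = √(GM · (2/r − 1/a)).
2/r − 1/a = 2/7.727e+06 − 1/5.877e+06 = 8.86778e-08 m⁻¹.
v = √(7.368e+19 · 8.86778e-08) m/s ≈ 2.556e+06 m/s = 2556 km/s.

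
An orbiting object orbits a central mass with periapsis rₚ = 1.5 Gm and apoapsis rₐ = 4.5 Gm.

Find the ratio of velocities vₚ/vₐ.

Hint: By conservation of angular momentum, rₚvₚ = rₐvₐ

Convert to SI: rₚ = 1.5 Gm = 1.5e+09 m; rₐ = 4.5 Gm = 4.5e+09 m.
Conservation of angular momentum gives rₚvₚ = rₐvₐ, so vₚ/vₐ = rₐ/rₚ.
vₚ/vₐ = 4.5e+09 / 1.5e+09 ≈ 3.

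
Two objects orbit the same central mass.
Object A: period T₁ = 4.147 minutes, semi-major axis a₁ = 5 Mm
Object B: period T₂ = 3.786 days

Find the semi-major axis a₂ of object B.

Convert to SI: T₁ = 4.147 minutes = 248.82 s; a₁ = 5 Mm = 5e+06 m; T₂ = 3.786 days = 327110 s.
Kepler's third law: (T₁/T₂)² = (a₁/a₂)³ ⇒ a₂ = a₁ · (T₂/T₁)^(2/3).
T₂/T₁ = 327110 / 248.82 = 1314.65.
a₂ = 5e+06 · (1314.65)^(2/3) m ≈ 6e+08 m = 600 Mm.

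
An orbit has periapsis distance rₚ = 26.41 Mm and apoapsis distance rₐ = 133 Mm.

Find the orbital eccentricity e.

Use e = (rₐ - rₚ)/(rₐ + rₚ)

Convert to SI: rₚ = 26.41 Mm = 2.641e+07 m; rₐ = 133 Mm = 1.33e+08 m.
e = (rₐ − rₚ) / (rₐ + rₚ).
e = (1.33e+08 − 2.641e+07) / (1.33e+08 + 2.641e+07) = 1.0659e+08 / 1.5941e+08 ≈ 0.6687.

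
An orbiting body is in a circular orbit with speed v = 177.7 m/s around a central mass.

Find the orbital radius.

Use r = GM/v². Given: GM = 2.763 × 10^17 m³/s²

For a circular orbit, v² = GM / r, so r = GM / v².
r = 2.763e+17 / (177.7)² m ≈ 8.75e+12 m = 8.75 Tm.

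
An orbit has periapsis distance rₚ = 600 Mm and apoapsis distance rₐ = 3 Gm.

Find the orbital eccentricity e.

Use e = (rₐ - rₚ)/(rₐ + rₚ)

Convert to SI: rₚ = 600 Mm = 6e+08 m; rₐ = 3 Gm = 3e+09 m.
e = (rₐ − rₚ) / (rₐ + rₚ).
e = (3e+09 − 6e+08) / (3e+09 + 6e+08) = 2.4e+09 / 3.6e+09 ≈ 0.6667.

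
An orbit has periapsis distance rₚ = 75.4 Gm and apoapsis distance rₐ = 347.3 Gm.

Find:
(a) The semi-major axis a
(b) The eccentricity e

Convert to SI: rₚ = 75.4 Gm = 7.54e+10 m; rₐ = 347.3 Gm = 3.473e+11 m.
(a) a = (rₚ + rₐ) / 2 = (7.54e+10 + 3.473e+11) / 2 ≈ 2.114e+11 m = 211.3 Gm.
(b) e = (rₐ − rₚ) / (rₐ + rₚ) = (3.473e+11 − 7.54e+10) / (3.473e+11 + 7.54e+10) ≈ 0.6432.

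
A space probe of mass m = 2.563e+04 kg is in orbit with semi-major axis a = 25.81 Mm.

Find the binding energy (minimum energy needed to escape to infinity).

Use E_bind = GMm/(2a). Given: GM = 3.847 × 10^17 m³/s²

Convert to SI: a = 25.81 Mm = 2.581e+07 m.
Total orbital energy is E = −GMm/(2a); binding energy is E_bind = −E = GMm/(2a).
E_bind = 3.847e+17 · 2.563e+04 / (2 · 2.581e+07) J ≈ 1.91e+14 J = 191 TJ.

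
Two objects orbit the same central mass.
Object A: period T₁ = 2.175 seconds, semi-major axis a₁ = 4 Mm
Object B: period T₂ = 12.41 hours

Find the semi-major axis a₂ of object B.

Convert to SI: a₁ = 4 Mm = 4e+06 m; T₂ = 12.41 hours = 44676 s.
Kepler's third law: (T₁/T₂)² = (a₁/a₂)³ ⇒ a₂ = a₁ · (T₂/T₁)^(2/3).
T₂/T₁ = 44676 / 2.175 = 20540.7.
a₂ = 4e+06 · (20540.7)^(2/3) m ≈ 3e+09 m = 3 Gm.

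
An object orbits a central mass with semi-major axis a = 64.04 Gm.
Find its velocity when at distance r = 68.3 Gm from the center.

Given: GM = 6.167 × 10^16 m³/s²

Convert to SI: a = 64.04 Gm = 6.404e+10 m; r = 68.3 Gm = 6.83e+10 m.
Vis-viva: v = √(GM · (2/r − 1/a)).
2/r − 1/a = 2/6.83e+10 − 1/6.404e+10 = 1.36673e-11 m⁻¹.
v = √(6.167e+16 · 1.36673e-11) m/s ≈ 918.1 m/s = 918.1 m/s.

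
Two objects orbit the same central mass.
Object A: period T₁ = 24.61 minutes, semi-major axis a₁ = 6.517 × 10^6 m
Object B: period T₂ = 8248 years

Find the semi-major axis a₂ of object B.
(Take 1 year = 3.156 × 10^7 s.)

Convert to SI: T₁ = 24.61 minutes = 1476.6 s; T₂ = 8248 years = 2.60307e+11 s.
Kepler's third law: (T₁/T₂)² = (a₁/a₂)³ ⇒ a₂ = a₁ · (T₂/T₁)^(2/3).
T₂/T₁ = 2.60307e+11 / 1476.6 = 1.76288e+08.
a₂ = 6.517e+06 · (1.76288e+08)^(2/3) m ≈ 2.049e+12 m = 2.049 × 10^12 m.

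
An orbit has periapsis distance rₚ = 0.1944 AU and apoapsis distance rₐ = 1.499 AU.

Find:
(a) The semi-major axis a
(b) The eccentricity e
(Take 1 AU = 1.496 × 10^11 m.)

Convert to SI: rₚ = 0.1944 AU = 2.90822e+10 m; rₐ = 1.499 AU = 2.2425e+11 m.
(a) a = (rₚ + rₐ) / 2 = (2.90822e+10 + 2.2425e+11) / 2 ≈ 1.267e+11 m = 0.8467 AU.
(b) e = (rₐ − rₚ) / (rₐ + rₚ) = (2.2425e+11 − 2.90822e+10) / (2.2425e+11 + 2.90822e+10) ≈ 0.7704.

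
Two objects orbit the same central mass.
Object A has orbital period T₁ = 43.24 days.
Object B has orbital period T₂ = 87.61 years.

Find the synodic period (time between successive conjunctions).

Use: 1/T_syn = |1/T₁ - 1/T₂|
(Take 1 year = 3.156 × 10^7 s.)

Convert to SI: T₁ = 43.24 days = 3.73594e+06 s; T₂ = 87.61 years = 2.76497e+09 s.
T_syn = |T₁ · T₂ / (T₁ − T₂)|.
T_syn = |3.73594e+06 · 2.76497e+09 / (3.73594e+06 − 2.76497e+09)| s ≈ 3.741e+06 s = 43.3 days.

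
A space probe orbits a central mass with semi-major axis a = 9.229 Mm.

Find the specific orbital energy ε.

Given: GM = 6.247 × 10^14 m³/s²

Convert to SI: a = 9.229 Mm = 9.229e+06 m.
ε = −GM / (2a).
ε = −6.247e+14 / (2 · 9.229e+06) J/kg ≈ -3.384e+07 J/kg = -33.84 MJ/kg.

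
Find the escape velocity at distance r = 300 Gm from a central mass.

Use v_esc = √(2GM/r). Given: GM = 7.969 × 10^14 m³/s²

Convert to SI: r = 300 Gm = 3e+11 m.
Escape velocity comes from setting total energy to zero: ½v² − GM/r = 0 ⇒ v_esc = √(2GM / r).
v_esc = √(2 · 7.969e+14 / 3e+11) m/s ≈ 72.89 m/s = 72.89 m/s.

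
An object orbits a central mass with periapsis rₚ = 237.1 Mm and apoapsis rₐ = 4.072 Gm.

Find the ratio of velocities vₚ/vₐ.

Convert to SI: rₚ = 237.1 Mm = 2.371e+08 m; rₐ = 4.072 Gm = 4.072e+09 m.
Conservation of angular momentum gives rₚvₚ = rₐvₐ, so vₚ/vₐ = rₐ/rₚ.
vₚ/vₐ = 4.072e+09 / 2.371e+08 ≈ 17.17.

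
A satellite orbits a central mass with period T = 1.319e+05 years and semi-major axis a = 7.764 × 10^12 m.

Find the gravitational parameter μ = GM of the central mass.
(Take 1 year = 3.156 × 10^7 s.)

Convert to SI: T = 1.319e+05 years = 4.16276e+12 s.
GM = 4π² · a³ / T².
GM = 4π² · (7.764e+12)³ / (4.16276e+12)² m³/s² ≈ 1.066e+15 m³/s² = 1.066 × 10^15 m³/s².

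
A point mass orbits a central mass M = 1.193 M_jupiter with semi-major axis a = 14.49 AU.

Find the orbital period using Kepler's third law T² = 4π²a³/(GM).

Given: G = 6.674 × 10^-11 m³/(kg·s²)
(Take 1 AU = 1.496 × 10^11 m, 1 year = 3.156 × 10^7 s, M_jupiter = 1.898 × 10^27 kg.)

Convert to SI: a = 14.49 AU = 2.1677e+12 m; M = 1.193 M_jupiter = 2.26431e+27 kg.
GM = G · M = 6.674e-11 · 2.26431e+27 = 1.5112e+17 m³/s².
Kepler's third law: T = 2π √(a³ / GM).
Substituting a = 2.1677e+12 m and GM = 1.5112e+17 m³/s²:
T = 2π √((2.1677e+12)³ / 1.5112e+17) s
T ≈ 5.158e+10 s = 1634 years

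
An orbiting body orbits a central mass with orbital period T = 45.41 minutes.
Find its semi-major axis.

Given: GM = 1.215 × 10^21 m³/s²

Convert to SI: T = 45.41 minutes = 2724.6 s.
Invert Kepler's third law: a = (GM · T² / (4π²))^(1/3).
Substituting T = 2724.6 s and GM = 1.215e+21 m³/s²:
a = (1.215e+21 · (2724.6)² / (4π²))^(1/3) m
a ≈ 6.113e+08 m = 611.3 Mm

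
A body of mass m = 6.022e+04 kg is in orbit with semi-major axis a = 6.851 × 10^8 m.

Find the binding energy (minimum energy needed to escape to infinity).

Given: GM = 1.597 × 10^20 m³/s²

Total orbital energy is E = −GMm/(2a); binding energy is E_bind = −E = GMm/(2a).
E_bind = 1.597e+20 · 6.022e+04 / (2 · 6.851e+08) J ≈ 7.019e+15 J = 7.019 PJ.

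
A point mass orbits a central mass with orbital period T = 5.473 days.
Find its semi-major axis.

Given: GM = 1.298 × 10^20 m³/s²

Convert to SI: T = 5.473 days = 472867 s.
Invert Kepler's third law: a = (GM · T² / (4π²))^(1/3).
Substituting T = 472867 s and GM = 1.298e+20 m³/s²:
a = (1.298e+20 · (472867)² / (4π²))^(1/3) m
a ≈ 9.025e+09 m = 9.025 Gm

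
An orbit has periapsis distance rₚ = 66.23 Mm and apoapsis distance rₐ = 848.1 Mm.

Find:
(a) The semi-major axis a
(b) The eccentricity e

Convert to SI: rₚ = 66.23 Mm = 6.623e+07 m; rₐ = 848.1 Mm = 8.481e+08 m.
(a) a = (rₚ + rₐ) / 2 = (6.623e+07 + 8.481e+08) / 2 ≈ 4.572e+08 m = 457.2 Mm.
(b) e = (rₐ − rₚ) / (rₐ + rₚ) = (8.481e+08 − 6.623e+07) / (8.481e+08 + 6.623e+07) ≈ 0.8551.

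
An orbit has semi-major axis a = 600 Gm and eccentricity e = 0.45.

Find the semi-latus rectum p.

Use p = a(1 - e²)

Convert to SI: a = 600 Gm = 6e+11 m.
p = a (1 − e²).
p = 6e+11 · (1 − (0.45)²) = 6e+11 · 0.7975 ≈ 4.785e+11 m = 478.5 Gm.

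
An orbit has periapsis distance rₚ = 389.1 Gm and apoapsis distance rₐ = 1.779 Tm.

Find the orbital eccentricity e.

Convert to SI: rₚ = 389.1 Gm = 3.891e+11 m; rₐ = 1.779 Tm = 1.779e+12 m.
e = (rₐ − rₚ) / (rₐ + rₚ).
e = (1.779e+12 − 3.891e+11) / (1.779e+12 + 3.891e+11) = 1.3899e+12 / 2.1681e+12 ≈ 0.6411.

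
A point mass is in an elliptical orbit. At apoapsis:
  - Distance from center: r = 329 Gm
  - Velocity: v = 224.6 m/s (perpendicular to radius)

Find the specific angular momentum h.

Convert to SI: r = 329 Gm = 3.29e+11 m.
With v perpendicular to r, h = r · v.
h = 3.29e+11 · 224.6 m²/s ≈ 7.389e+13 m²/s.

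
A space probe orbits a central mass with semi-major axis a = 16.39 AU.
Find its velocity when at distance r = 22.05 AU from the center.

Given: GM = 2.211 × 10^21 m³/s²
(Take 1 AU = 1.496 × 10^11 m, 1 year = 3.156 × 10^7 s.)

Convert to SI: a = 16.39 AU = 2.45194e+12 m; r = 22.05 AU = 3.29868e+12 m.
Vis-viva: v = √(GM · (2/r − 1/a)).
2/r − 1/a = 2/3.29868e+12 − 1/2.45194e+12 = 1.98463e-13 m⁻¹.
v = √(2.211e+21 · 1.98463e-13) m/s ≈ 2.095e+04 m/s = 4.419 AU/year.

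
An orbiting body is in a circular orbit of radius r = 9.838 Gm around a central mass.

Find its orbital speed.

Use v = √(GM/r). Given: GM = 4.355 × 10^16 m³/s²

Convert to SI: r = 9.838 Gm = 9.838e+09 m.
For a circular orbit, gravity supplies the centripetal force, so v = √(GM / r).
v = √(4.355e+16 / 9.838e+09) m/s ≈ 2104 m/s = 2.104 km/s.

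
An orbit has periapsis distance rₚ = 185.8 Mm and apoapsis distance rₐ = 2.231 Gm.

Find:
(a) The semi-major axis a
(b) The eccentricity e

Convert to SI: rₚ = 185.8 Mm = 1.858e+08 m; rₐ = 2.231 Gm = 2.231e+09 m.
(a) a = (rₚ + rₐ) / 2 = (1.858e+08 + 2.231e+09) / 2 ≈ 1.208e+09 m = 1.208 Gm.
(b) e = (rₐ − rₚ) / (rₐ + rₚ) = (2.231e+09 − 1.858e+08) / (2.231e+09 + 1.858e+08) ≈ 0.8462.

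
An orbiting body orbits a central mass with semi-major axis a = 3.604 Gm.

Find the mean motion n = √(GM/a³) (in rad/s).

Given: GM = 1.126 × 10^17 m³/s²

Convert to SI: a = 3.604 Gm = 3.604e+09 m.
n = √(GM / a³).
n = √(1.126e+17 / (3.604e+09)³) rad/s ≈ 1.551e-06 rad/s.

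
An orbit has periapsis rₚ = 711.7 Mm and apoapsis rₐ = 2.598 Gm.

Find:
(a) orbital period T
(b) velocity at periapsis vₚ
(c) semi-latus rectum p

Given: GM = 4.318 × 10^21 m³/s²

Convert to SI: rₚ = 711.7 Mm = 7.117e+08 m; rₐ = 2.598 Gm = 2.598e+09 m.
(a) With a = (rₚ + rₐ)/2 = 1.65485e+09 m, T = 2π √(a³/GM) = 2π √((1.65485e+09)³/4.318e+21) s ≈ 6437 s
(b) With a = (rₚ + rₐ)/2 = 1.65485e+09 m, vₚ = √(GM (2/rₚ − 1/a)) = √(4.318e+21 · (2/7.117e+08 − 1/1.65485e+09)) m/s ≈ 3.086e+06 m/s
(c) From a = (rₚ + rₐ)/2 = 1.65485e+09 m and e = (rₐ − rₚ)/(rₐ + rₚ) = 0.569931, p = a(1 − e²) = 1.65485e+09 · (1 − (0.569931)²) ≈ 1.117e+09 m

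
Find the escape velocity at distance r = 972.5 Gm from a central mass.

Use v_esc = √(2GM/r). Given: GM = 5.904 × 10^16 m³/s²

Convert to SI: r = 972.5 Gm = 9.725e+11 m.
Escape velocity comes from setting total energy to zero: ½v² − GM/r = 0 ⇒ v_esc = √(2GM / r).
v_esc = √(2 · 5.904e+16 / 9.725e+11) m/s ≈ 348.5 m/s = 348.5 m/s.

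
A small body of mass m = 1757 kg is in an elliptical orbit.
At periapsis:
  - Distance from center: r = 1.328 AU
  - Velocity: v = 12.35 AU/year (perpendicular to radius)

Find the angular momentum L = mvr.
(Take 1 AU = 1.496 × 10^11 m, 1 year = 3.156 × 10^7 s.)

Convert to SI: r = 1.328 AU = 1.98669e+11 m; v = 12.35 AU/year = 58541.2 m/s.
Since v is perpendicular to r, L = m · v · r.
L = 1757 · 58541.2 · 1.98669e+11 kg·m²/s ≈ 2.043e+19 kg·m²/s.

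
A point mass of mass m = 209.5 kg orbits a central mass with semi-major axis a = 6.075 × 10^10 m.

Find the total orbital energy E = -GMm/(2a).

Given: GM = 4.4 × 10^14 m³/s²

E = −GMm / (2a).
E = −4.4e+14 · 209.5 / (2 · 6.075e+10) J ≈ -7.587e+05 J = -758.7 kJ.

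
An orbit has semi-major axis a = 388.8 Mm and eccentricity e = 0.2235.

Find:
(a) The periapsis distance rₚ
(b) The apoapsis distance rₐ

Convert to SI: a = 388.8 Mm = 3.888e+08 m.
(a) rₚ = a(1 − e) = 3.888e+08 · (1 − 0.2235) = 3.888e+08 · 0.7765 ≈ 3.019e+08 m = 301.9 Mm.
(b) rₐ = a(1 + e) = 3.888e+08 · (1 + 0.2235) = 3.888e+08 · 1.2235 ≈ 4.757e+08 m = 475.7 Mm.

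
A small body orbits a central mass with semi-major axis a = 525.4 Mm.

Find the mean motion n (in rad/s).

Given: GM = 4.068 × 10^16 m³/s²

Convert to SI: a = 525.4 Mm = 5.254e+08 m.
n = √(GM / a³).
n = √(4.068e+16 / (5.254e+08)³) rad/s ≈ 1.675e-05 rad/s.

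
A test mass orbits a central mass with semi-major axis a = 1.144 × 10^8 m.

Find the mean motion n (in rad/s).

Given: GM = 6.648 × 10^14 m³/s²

n = √(GM / a³).
n = √(6.648e+14 / (1.144e+08)³) rad/s ≈ 2.107e-05 rad/s.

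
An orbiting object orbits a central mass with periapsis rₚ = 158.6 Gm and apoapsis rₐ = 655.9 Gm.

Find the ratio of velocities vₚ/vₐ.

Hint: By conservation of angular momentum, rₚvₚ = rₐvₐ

Convert to SI: rₚ = 158.6 Gm = 1.586e+11 m; rₐ = 655.9 Gm = 6.559e+11 m.
Conservation of angular momentum gives rₚvₚ = rₐvₐ, so vₚ/vₐ = rₐ/rₚ.
vₚ/vₐ = 6.559e+11 / 1.586e+11 ≈ 4.136.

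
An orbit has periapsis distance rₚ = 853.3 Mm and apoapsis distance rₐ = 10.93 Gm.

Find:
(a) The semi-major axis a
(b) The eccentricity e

Convert to SI: rₚ = 853.3 Mm = 8.533e+08 m; rₐ = 10.93 Gm = 1.093e+10 m.
(a) a = (rₚ + rₐ) / 2 = (8.533e+08 + 1.093e+10) / 2 ≈ 5.892e+09 m = 5.892 Gm.
(b) e = (rₐ − rₚ) / (rₐ + rₚ) = (1.093e+10 − 8.533e+08) / (1.093e+10 + 8.533e+08) ≈ 0.8552.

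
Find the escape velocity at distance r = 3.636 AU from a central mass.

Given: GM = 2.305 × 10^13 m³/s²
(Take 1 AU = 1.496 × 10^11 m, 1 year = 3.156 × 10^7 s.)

Convert to SI: r = 3.636 AU = 5.43946e+11 m.
Escape velocity comes from setting total energy to zero: ½v² − GM/r = 0 ⇒ v_esc = √(2GM / r).
v_esc = √(2 · 2.305e+13 / 5.43946e+11) m/s ≈ 9.206 m/s = 0.001942 AU/year.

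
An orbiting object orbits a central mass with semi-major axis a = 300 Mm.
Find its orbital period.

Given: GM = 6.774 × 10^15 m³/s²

Convert to SI: a = 300 Mm = 3e+08 m.
Kepler's third law: T = 2π √(a³ / GM).
Substituting a = 3e+08 m and GM = 6.774e+15 m³/s²:
T = 2π √((3e+08)³ / 6.774e+15) s
T ≈ 3.967e+05 s = 4.591 days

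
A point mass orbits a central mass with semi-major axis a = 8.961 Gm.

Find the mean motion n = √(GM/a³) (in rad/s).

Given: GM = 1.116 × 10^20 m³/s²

Convert to SI: a = 8.961 Gm = 8.961e+09 m.
n = √(GM / a³).
n = √(1.116e+20 / (8.961e+09)³) rad/s ≈ 1.245e-05 rad/s.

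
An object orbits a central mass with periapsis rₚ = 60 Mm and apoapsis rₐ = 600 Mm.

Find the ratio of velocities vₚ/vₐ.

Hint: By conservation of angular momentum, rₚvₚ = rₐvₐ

Convert to SI: rₚ = 60 Mm = 6e+07 m; rₐ = 600 Mm = 6e+08 m.
Conservation of angular momentum gives rₚvₚ = rₐvₐ, so vₚ/vₐ = rₐ/rₚ.
vₚ/vₐ = 6e+08 / 6e+07 ≈ 10.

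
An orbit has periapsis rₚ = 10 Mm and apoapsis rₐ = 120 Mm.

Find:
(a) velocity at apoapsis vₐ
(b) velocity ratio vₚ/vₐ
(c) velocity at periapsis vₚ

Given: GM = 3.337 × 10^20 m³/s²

Convert to SI: rₚ = 10 Mm = 1e+07 m; rₐ = 120 Mm = 1.2e+08 m.
(a) With a = (rₚ + rₐ)/2 = 6.5e+07 m, vₐ = √(GM (2/rₐ − 1/a)) = √(3.337e+20 · (2/1.2e+08 − 1/6.5e+07)) m/s ≈ 6.541e+05 m/s
(b) Conservation of angular momentum (rₚvₚ = rₐvₐ) gives vₚ/vₐ = rₐ/rₚ = 1.2e+08/1e+07 ≈ 12
(c) With a = (rₚ + rₐ)/2 = 6.5e+07 m, vₚ = √(GM (2/rₚ − 1/a)) = √(3.337e+20 · (2/1e+07 − 1/6.5e+07)) m/s ≈ 7.849e+06 m/s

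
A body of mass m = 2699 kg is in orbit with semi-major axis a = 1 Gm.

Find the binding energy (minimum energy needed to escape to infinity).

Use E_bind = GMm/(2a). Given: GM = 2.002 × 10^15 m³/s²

Convert to SI: a = 1 Gm = 1e+09 m.
Total orbital energy is E = −GMm/(2a); binding energy is E_bind = −E = GMm/(2a).
E_bind = 2.002e+15 · 2699 / (2 · 1e+09) J ≈ 2.702e+09 J = 2.702 GJ.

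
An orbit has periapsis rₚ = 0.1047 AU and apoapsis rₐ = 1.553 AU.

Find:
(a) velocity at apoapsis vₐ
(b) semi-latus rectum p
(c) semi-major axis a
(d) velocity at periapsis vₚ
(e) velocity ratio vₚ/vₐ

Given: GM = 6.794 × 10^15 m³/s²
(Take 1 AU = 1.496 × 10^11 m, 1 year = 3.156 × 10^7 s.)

Convert to SI: rₚ = 0.1047 AU = 1.56631e+10 m; rₐ = 1.553 AU = 2.32329e+11 m.
(a) With a = (rₚ + rₐ)/2 = 1.23996e+11 m, vₐ = √(GM (2/rₐ − 1/a)) = √(6.794e+15 · (2/2.32329e+11 − 1/1.23996e+11)) m/s ≈ 60.78 m/s
(b) From a = (rₚ + rₐ)/2 = 1.23996e+11 m and e = (rₐ − rₚ)/(rₐ + rₚ) = 0.87368, p = a(1 − e²) = 1.23996e+11 · (1 − (0.87368)²) ≈ 2.935e+10 m
(c) a = (rₚ + rₐ)/2 = (1.56631e+10 + 2.32329e+11)/2 ≈ 1.24e+11 m
(d) With a = (rₚ + rₐ)/2 = 1.23996e+11 m, vₚ = √(GM (2/rₚ − 1/a)) = √(6.794e+15 · (2/1.56631e+10 − 1/1.23996e+11)) m/s ≈ 901.5 m/s
(e) Conservation of angular momentum (rₚvₚ = rₐvₐ) gives vₚ/vₐ = rₐ/rₚ = 2.32329e+11/1.56631e+10 ≈ 14.83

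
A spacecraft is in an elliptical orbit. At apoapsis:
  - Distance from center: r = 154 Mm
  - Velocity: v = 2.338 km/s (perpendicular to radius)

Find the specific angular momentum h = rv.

Convert to SI: r = 154 Mm = 1.54e+08 m; v = 2.338 km/s = 2338 m/s.
With v perpendicular to r, h = r · v.
h = 1.54e+08 · 2338 m²/s ≈ 3.601e+11 m²/s.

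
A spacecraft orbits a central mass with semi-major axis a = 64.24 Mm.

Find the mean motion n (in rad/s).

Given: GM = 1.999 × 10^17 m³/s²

Convert to SI: a = 64.24 Mm = 6.424e+07 m.
n = √(GM / a³).
n = √(1.999e+17 / (6.424e+07)³) rad/s ≈ 0.0008684 rad/s.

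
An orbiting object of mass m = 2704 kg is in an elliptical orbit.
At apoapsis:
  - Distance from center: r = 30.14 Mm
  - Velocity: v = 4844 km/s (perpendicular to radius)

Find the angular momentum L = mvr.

Convert to SI: r = 30.14 Mm = 3.014e+07 m; v = 4844 km/s = 4.844e+06 m/s.
Since v is perpendicular to r, L = m · v · r.
L = 2704 · 4.844e+06 · 3.014e+07 kg·m²/s ≈ 3.948e+17 kg·m²/s.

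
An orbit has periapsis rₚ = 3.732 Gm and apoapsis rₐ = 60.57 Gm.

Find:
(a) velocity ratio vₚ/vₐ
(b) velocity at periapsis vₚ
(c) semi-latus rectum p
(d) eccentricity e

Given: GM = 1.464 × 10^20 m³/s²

Convert to SI: rₚ = 3.732 Gm = 3.732e+09 m; rₐ = 60.57 Gm = 6.057e+10 m.
(a) Conservation of angular momentum (rₚvₚ = rₐvₐ) gives vₚ/vₐ = rₐ/rₚ = 6.057e+10/3.732e+09 ≈ 16.23
(b) With a = (rₚ + rₐ)/2 = 3.2151e+10 m, vₚ = √(GM (2/rₚ − 1/a)) = √(1.464e+20 · (2/3.732e+09 − 1/3.2151e+10)) m/s ≈ 2.719e+05 m/s
(c) From a = (rₚ + rₐ)/2 = 3.2151e+10 m and e = (rₐ − rₚ)/(rₐ + rₚ) = 0.883923, p = a(1 − e²) = 3.2151e+10 · (1 − (0.883923)²) ≈ 7.031e+09 m
(d) e = (rₐ − rₚ)/(rₐ + rₚ) = (6.057e+10 − 3.732e+09)/(6.057e+10 + 3.732e+09) ≈ 0.8839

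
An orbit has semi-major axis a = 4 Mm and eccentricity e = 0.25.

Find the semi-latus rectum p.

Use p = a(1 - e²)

Convert to SI: a = 4 Mm = 4e+06 m.
p = a (1 − e²).
p = 4e+06 · (1 − (0.25)²) = 4e+06 · 0.9375 ≈ 3.75e+06 m = 3.75 Mm.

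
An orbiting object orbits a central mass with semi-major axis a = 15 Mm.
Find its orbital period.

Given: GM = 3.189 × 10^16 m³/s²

Convert to SI: a = 15 Mm = 1.5e+07 m.
Kepler's third law: T = 2π √(a³ / GM).
Substituting a = 1.5e+07 m and GM = 3.189e+16 m³/s²:
T = 2π √((1.5e+07)³ / 3.189e+16) s
T ≈ 2044 s = 34.07 minutes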